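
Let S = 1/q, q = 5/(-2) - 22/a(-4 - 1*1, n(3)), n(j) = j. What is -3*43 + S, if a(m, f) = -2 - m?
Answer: -7617/59 ≈ -129.10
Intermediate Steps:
q = -59/6 (q = 5/(-2) - 22/(-2 - (-4 - 1*1)) = 5*(-1/2) - 22/(-2 - (-4 - 1)) = -5/2 - 22/(-2 - 1*(-5)) = -5/2 - 22/(-2 + 5) = -5/2 - 22/3 = -59/6 ≈ -9.8333)
S = -6/59 (S = 1/(-59/6) = -6/59 ≈ -0.10169)
-3*43 + S = -3*43 - 6/59 = -129 - 6/59 = -7617/59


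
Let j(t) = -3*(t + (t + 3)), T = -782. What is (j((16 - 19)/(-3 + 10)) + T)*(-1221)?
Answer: 6738699/7 ≈ 9.6267e+5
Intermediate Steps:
j(t) = -9 - 6*t (j(t) = -3*(t + (3 + t)) = -3*(3 + 2*t) = -9 - 6*t)
(j((16 - 19)/(-3 + 10)) + T)*(-1221) = ((-9 - 6*(16 - 19)/(-3 + 10)) - 782)*(-1221) = ((-9 - (-18)/7) - 782)*(-1221) = ((-9 - 6*(-3/7)) - 782)*(-1221) = ((-9 + 18/7) - 782)*(-1221) = (-45/7 - 782)*(-1221) = -5519/7*(-1221) = 6738699/7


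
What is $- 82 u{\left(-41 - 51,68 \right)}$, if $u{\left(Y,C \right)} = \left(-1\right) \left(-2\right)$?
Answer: $-164$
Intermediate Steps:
$u{\left(Y,C \right)} = 2$
$- 82 u{\left(-41 - 51,68 \right)} = \left(-82\right) 2 = -164$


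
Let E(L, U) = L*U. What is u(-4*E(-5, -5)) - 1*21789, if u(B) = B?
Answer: -21889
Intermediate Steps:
u(-4*E(-5, -5)) - 1*21789 = -(-20)*(-5) - 1*21789 = -4*25 - 21789 = -100 - 21789 = -21889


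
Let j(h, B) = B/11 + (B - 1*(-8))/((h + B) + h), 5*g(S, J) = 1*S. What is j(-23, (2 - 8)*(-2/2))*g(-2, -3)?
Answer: -43/550 ≈ -0.078182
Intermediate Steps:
g(S, J) = S/5 (g(S, J) = (1*S)/5 = S/5)
j(h, B) = B/11 + (8 + B)/(B + 2*h) (j(h, B) = B*(1/11) + (B + 8)/((B + h) + h) = B/11 + (8 + B)/(B + 2*h))
j(-23, (2 - 8)*(-2/2))*g(-2, -3) = ((88 + ((2 - 8)*(-2/2))**2 + 11*((2 - 8)*(-2/2)) + 2*((2 - 8)*(-2/2))*(-23))/(11*((2 - 8)*(-2/2) + 2*(-23))))*((1/5)*(-2)) = ((88 + (-(-12)/2)**2 + 11*(-(-12)/2) + 2*(-(-12)/2)*(-23))/(11*(-(-12)/2 - 46)))*(-2/5) = ((88 + (-6*(-1))**2 + 11*(-6*(-1)) + 2*(-6*(-1))*(-23))/(11*(-6*(-1) - 46)))*(-2/5) = ((88 + 6**2 + 11*6 + 2*6*(-23))/(11*(6 - 46)))*(-2/5) = ((1/11)*(88 + 36 + 66 - 276)/(-40))*(-2/5) = ((1/11)*(-1/40)*(-86))*(-2/5) = (43/220)*(-2/5) = -43/550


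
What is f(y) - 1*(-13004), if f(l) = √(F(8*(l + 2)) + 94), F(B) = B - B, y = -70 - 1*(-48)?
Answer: 13004 + √94 ≈ 13014.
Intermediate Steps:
y = -22 (y = -70 + 48 = -22)
F(B) = 0
f(l) = √94 (f(l) = √(0 + 94) = √94)
f(y) - 1*(-13004) = √94 - 1*(-13004) = √94 + 13004 = 13004 + √94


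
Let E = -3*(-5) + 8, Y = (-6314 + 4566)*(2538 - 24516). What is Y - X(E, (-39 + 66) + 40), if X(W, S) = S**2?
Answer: 38413055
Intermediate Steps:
Y = 38417544 (Y = -1748*(-21978) = 38417544)
E = 23 (E = 15 + 8 = 23)
Y - X(E, (-39 + 66) + 40) = 38417544 - ((-39 + 66) + 40)**2 = 38417544 - (27 + 40)**2 = 38417544 - 1*67**2 = 38417544 - 1*4489 = 38417544 - 4489 = 38413055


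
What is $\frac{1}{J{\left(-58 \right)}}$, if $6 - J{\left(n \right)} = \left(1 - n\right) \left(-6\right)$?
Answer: $\frac{1}{360} \approx 0.0027778$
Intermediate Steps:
$J{\left(n \right)} = 12 - 6 n$ ($J{\left(n \right)} = 6 - \left(1 - n\right) \left(-6\right) = 6 - \left(-6 + 6 n\right) = 12 - 6 n$)
$\frac{1}{J{\left(-58 \right)}} = \frac{1}{12 - -348} = \frac{1}{12 + 348} = \frac{1}{360}$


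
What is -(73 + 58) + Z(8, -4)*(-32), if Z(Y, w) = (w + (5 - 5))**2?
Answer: -643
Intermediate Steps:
Z(Y, w) = w**2 (Z(Y, w) = (w + 0)**2 = w**2)
-(73 + 58) + Z(8, -4)*(-32) = -(73 + 58) + (-4)**2*(-32) = -1*131 + 16*(-32) = -131 - 512 = -643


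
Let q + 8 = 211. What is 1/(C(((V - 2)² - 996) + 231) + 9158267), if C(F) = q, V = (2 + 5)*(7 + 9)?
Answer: 1/9158470 ≈ 1.0919e-7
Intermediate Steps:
V = 112 (V = 7*16 = 112)
q = 203 (q = -8 + 211 = 203)
C(F) = 203
1/(C(((V - 2)² - 996) + 231) + 9158267) = 1/(203 + 9158267) = 1/9158470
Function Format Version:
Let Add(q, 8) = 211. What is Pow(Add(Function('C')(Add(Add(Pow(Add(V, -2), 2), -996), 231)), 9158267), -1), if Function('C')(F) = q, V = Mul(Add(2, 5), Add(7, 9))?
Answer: Rational(1, 9158470) ≈ 1.0919e-7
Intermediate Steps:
V = 112 (V = Mul(7, 16) = 112)
q = 203 (q = Add(-8, 211) = 203)
Function('C')(F) = 203
Pow(Add(Function('C')(Add(Add(Pow(Add(V, -2), 2), -996), 231)), 9158267), -1) = Pow(Add(203, 9158267), -1) = Pow(9158470, -1) = Rational(1, 9158470)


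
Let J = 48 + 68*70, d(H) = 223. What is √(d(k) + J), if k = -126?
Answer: 3*√559 ≈ 70.930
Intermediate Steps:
J = 4808 (J = 48 + 4760 = 4808)
√(d(k) + J) = √(223 + 4808) = √5031 = 3*√559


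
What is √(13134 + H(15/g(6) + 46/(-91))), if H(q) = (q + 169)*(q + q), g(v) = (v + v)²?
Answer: √248007199682/4368 ≈ 114.01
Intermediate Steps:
g(v) = 4*v² (g(v) = (2*v)² = 4*v²)
H(q) = 2*q*(169 + q) (H(q) = (169 + q)*(2*q) = 2*q*(169 + q))
√(13134 + H(15/g(6) + 46/(-91))) = √(13134 + 2*(15/((4*6²)) + 46/(-91))*(169 + (15/((4*6²)) + 46/(-91)))) = √(13134 + 2*(15/((4*36)) + 46*(-1/91))*(169 + (15/((4*36)) + 46*(-1/91)))) = √(13134 + 2*(15/144 - 46/91)*(169 + (15/144 - 46/91))) = √(13134 + 2*(15*(1/144) - 46/91)*(169 + (15*(1/144) - 46/91))) = √(13134 + 2*(5/48 - 46/91)*(169 + (5/48 - 46/91))) = √(13134 + 2*(-1753/4368)*(169 - 1753/4368)) = √(13134 + 2*(-1753/4368)*(736439/4368)) = √(13134 - 1290977567/9539712) = √(124003599841/9539712) = √248007199682/4368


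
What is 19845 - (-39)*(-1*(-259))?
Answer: 29946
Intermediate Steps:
19845 - (-39)*(-1*(-259)) = 19845 - (-39)*259 = 19845 - 1*(-10101) = 19845 + 10101 = 29946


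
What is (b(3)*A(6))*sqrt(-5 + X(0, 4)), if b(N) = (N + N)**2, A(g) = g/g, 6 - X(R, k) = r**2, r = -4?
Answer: 36*I*sqrt(15) ≈ 139.43*I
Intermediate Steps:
X(R, k) = -10 (X(R, k) = 6 - 1*(-4)**2 = 6 - 1*16 = 6 - 16 = -10)
A(g) = 1
b(N) = 4*N**2 (b(N) = (2*N)**2 = 4*N**2)
(b(3)*A(6))*sqrt(-5 + X(0, 4)) = ((4*3**2)*1)*sqrt(-5 - 10) = ((4*9)*1)*sqrt(-15) = (36*1)*(I*sqrt(15)) = 36*(I*sqrt(15)) = 36*I*sqrt(15)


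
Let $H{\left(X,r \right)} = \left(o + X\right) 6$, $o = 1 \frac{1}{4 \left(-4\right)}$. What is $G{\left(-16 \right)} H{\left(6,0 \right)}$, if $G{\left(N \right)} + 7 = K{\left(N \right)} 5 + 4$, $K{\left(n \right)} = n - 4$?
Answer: $- \frac{29355}{8} \approx -3669.4$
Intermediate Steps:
$o = - \frac{1}{16}$ ($o = 1 \frac{1}{-16} = 1 \left(- \frac{1}{16}\right) = - \frac{1}{16} \approx -0.0625$)
$K{\left(n \right)} = -4 + n$
$H{\left(X,r \right)} = - \frac{3}{8} + 6 X$ ($H{\left(X,r \right)} = \left(- \frac{1}{16} + X\right) 6 = - \frac{3}{8} + 6 X$)
$G{\left(N \right)} = -23 + 5 N$ ($G{\left(N \right)} = -7 + \left(\left(-4 + N\right) 5 + 4\right) = -7 + \left(\left(-20 + 5 N\right) + 4\right) = -7 + \left(-16 + 5 N\right) = -23 + 5 N$)
$G{\left(-16 \right)} H{\left(6,0 \right)} = \left(-23 + 5 \left(-16\right)\right) \left(- \frac{3}{8} + 6 \cdot 6\right) = \left(-23 - 80\right) \left(- \frac{3}{8} + 36\right) = \left(-103\right) \frac{285}{8} = - \frac{29355}{8}$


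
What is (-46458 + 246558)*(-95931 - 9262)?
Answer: -21049119300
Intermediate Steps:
(-46458 + 246558)*(-95931 - 9262) = 200100*(-105193) = -21049119300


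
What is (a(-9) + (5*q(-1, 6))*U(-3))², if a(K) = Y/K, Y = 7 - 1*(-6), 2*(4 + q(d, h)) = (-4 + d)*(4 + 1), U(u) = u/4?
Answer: 18931201/5184 ≈ 3651.9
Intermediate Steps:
U(u) = u/4 (U(u) = u*(¼) = u/4)
q(d, h) = -14 + 5*d/2 (q(d, h) = -4 + ((-4 + d)*(4 + 1))/2 = -4 + ((-4 + d)*5)/2 = -4 + (-20 + 5*d)/2 = -4 + (-10 + 5*d/2) = -14 + 5*d/2)
Y = 13 (Y = 7 + 6 = 13)
a(K) = 13/K
(a(-9) + (5*q(-1, 6))*U(-3))² = (13/(-9) + (5*(-14 + (5/2)*(-1)))*((¼)*(-3)))² = (13*(-⅑) + (5*(-14 - 5/2))*(-¾))² = (-13/9 + (5*(-33/2))*(-¾))² = (-13/9 - 165/2*(-¾))² = (-13/9 + 495/8)² = (4351/72)² = 18931201/5184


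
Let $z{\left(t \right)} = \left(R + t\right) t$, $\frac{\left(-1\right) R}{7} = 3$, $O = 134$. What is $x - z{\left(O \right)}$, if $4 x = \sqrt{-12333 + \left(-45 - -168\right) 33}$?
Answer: $-15142 + \frac{i \sqrt{8274}}{4} \approx -15142.0 + 22.74 i$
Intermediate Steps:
$R = -21$ ($R = \left(-7\right) 3 = -21$)
$z{\left(t \right)} = t \left(-21 + t\right)$ ($z{\left(t \right)} = \left(-21 + t\right) t = t \left(-21 + t\right)$)
$x = \frac{i \sqrt{8274}}{4}$ ($x = \frac{\sqrt{-12333 + \left(-45 - -168\right) 33}}{4} = \frac{\sqrt{-12333 + \left(-45 + 168\right) 33}}{4} = \frac{\sqrt{-12333 + 123 \cdot 33}}{4} = \frac{\sqrt{-12333 + 4059}}{4} = \frac{\sqrt{-8274}}{4} = \frac{i \sqrt{8274}}{4} \approx 22.74 i$)
$x - z{\left(O \right)} = \frac{i \sqrt{8274}}{4} - 134 \left(-21 + 134\right) = \frac{i \sqrt{8274}}{4} - 134 \cdot 113 = \frac{i \sqrt{8274}}{4} - 15142 = -15142 + \frac{i \sqrt{8274}}{4}$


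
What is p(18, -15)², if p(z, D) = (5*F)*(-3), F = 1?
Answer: 225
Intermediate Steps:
p(z, D) = -15 (p(z, D) = (5*1)*(-3) = 5*(-3) = -15)
p(18, -15)² = (-15)² = 225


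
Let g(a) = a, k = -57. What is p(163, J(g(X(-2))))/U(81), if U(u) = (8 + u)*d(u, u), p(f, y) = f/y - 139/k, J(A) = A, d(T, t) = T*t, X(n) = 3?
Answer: 3236/33283953 ≈ 9.7224e-5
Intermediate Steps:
p(f, y) = 139/57 + f/y (p(f, y) = f/y - 139/(-57) = f/y - 139*(-1/57) = f/y + 139/57 = 139/57 + f/y)
U(u) = u²*(8 + u) (U(u) = (8 + u)*(u*u) = (8 + u)*u² = u²*(8 + u))
p(163, J(g(X(-2))))/U(81) = (139/57 + 163/3)/((81²*(8 + 81))) = (139/57 + 163*(⅓))/((6561*89)) = (139/57 + 163/3)/583929 = (3236/57)*(1/583929) = 3236/33283953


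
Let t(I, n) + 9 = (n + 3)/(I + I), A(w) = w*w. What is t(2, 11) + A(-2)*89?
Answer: 701/2 ≈ 350.50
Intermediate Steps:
A(w) = w²
t(I, n) = -9 + (3 + n)/(2*I) (t(I, n) = -9 + (n + 3)/(I + I) = -9 + (3 + n)/((2*I)) = -9 + (3 + n)*(1/(2*I)) = -9 + (3 + n)/(2*I))
t(2, 11) + A(-2)*89 = (½)*(3 + 11 - 18*2)/2 + (-2)²*89 = (½)*(½)*(3 + 11 - 36) + 4*89 = (½)*(½)*(-22) + 356 = -11/2 + 356 = 701/2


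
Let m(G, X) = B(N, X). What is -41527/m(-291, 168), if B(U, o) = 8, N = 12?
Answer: -41527/8 ≈ -5190.9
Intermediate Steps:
m(G, X) = 8
-41527/m(-291, 168) = -41527/8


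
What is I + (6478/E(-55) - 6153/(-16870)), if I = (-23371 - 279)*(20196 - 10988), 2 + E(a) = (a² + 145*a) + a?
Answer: -2627792637614827/12066870 ≈ -2.1777e+8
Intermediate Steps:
E(a) = -2 + a² + 146*a (E(a) = -2 + ((a² + 145*a) + a) = -2 + (a² + 146*a) = -2 + a² + 146*a)
I = -217769200 (I = -23650*9208 = -217769200)
I + (6478/E(-55) - 6153/(-16870)) = -217769200 + (6478/(-2 + (-55)² + 146*(-55)) - 6153/(-16870)) = -217769200 + (6478/(-2 + 3025 - 8030) - 6153*(-1/16870)) = -217769200 + (6478/(-5007) + 879/2410) = -217769200 + (6478*(-1/5007) + 879/2410) = -217769200 + (-6478/5007 + 879/2410) = -217769200 - 11210827/12066870 = -2627792637614827/12066870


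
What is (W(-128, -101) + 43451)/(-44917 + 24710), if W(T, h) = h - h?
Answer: -43451/20207 ≈ -2.1503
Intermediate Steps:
W(T, h) = 0
(W(-128, -101) + 43451)/(-44917 + 24710) = (0 + 43451)/(-44917 + 24710) = 43451/(-20207) = 43451*(-1/20207) = -43451/20207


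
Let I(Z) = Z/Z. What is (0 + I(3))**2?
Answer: 1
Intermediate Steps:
I(Z) = 1
(0 + I(3))**2 = (0 + 1)**2 = 1**2 = 1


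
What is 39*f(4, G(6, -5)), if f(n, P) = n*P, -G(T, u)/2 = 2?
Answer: -624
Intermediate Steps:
G(T, u) = -4 (G(T, u) = -2*2 = -4)
f(n, P) = P*n
39*f(4, G(6, -5)) = 39*(-4*4) = 39*(-16) = -624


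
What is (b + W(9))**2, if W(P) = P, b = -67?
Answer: 3364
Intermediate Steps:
(b + W(9))**2 = (-67 + 9)**2 = (-58)**2 = 3364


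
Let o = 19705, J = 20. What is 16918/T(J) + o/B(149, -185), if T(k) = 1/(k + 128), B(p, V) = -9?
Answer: 22515071/9 ≈ 2.5017e+6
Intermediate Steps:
T(k) = 1/(128 + k)
16918/T(J) + o/B(149, -185) = 16918/(1/(128 + 20)) + 19705/(-9) = 16918/(1/148) + 19705*(-⅑) = 16918/(1/148) - 19705/9 = 16918*148 - 19705/9 = 2503864 - 19705/9 = 22515071/9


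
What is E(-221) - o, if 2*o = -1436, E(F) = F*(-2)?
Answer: 1160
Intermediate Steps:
E(F) = -2*F
o = -718 (o = (½)*(-1436) = -718)
E(-221) - o = -2*(-221) - 1*(-718) = 442 + 718 = 1160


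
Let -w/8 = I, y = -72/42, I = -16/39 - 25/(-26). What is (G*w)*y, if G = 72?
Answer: 49536/91 ≈ 544.35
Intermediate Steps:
I = 43/78 (I = -16*1/39 - 25*(-1/26) = -16/39 + 25/26 = 43/78 ≈ 0.55128)
y = -12/7 (y = -72*1/42 = -12/7 ≈ -1.7143)
w = -172/39 (w = -8*43/78 = -172/39 ≈ -4.4103)
(G*w)*y = (72*(-172/39))*(-12/7) = -4128/13*(-12/7) = 49536/91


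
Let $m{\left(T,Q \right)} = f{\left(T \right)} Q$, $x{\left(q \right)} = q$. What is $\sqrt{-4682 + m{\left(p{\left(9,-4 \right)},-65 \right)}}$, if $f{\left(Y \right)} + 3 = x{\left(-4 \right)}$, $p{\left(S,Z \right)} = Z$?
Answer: $i \sqrt{4227} \approx 65.015 i$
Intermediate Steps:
$f{\left(Y \right)} = -7$ ($f{\left(Y \right)} = -3 - 4 = -7$)
$m{\left(T,Q \right)} = - 7 Q$
$\sqrt{-4682 + m{\left(p{\left(9,-4 \right)},-65 \right)}} = \sqrt{-4682 - -455} = \sqrt{-4682 + 455} = \sqrt{-4227} = i \sqrt{4227}$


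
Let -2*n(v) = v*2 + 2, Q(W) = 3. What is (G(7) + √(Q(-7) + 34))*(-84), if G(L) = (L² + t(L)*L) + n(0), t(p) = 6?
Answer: -7560 - 84*√37 ≈ -8071.0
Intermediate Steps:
n(v) = -1 - v (n(v) = -(v*2 + 2)/2 = -(2*v + 2)/2 = -(2 + 2*v)/2 = -1 - v)
G(L) = -1 + L² + 6*L (G(L) = (L² + 6*L) + (-1 - 1*0) = (L² + 6*L) + (-1 + 0) = (L² + 6*L) - 1 = -1 + L² + 6*L)
(G(7) + √(Q(-7) + 34))*(-84) = ((-1 + 7² + 6*7) + √(3 + 34))*(-84) = ((-1 + 49 + 42) + √37)*(-84) = (90 + √37)*(-84) = -7560 - 84*√37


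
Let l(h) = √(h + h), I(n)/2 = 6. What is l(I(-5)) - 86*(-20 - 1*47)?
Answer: 5762 + 2*√6 ≈ 5766.9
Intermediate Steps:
I(n) = 12 (I(n) = 2*6 = 12)
l(h) = √2*√h (l(h) = √(2*h) = √2*√h)
l(I(-5)) - 86*(-20 - 1*47) = √2*√12 - 86*(-20 - 1*47) = √2*(2*√3) - 86*(-20 - 47) = 2*√6 - 86*(-67) = 2*√6 + 5762 = 5762 + 2*√6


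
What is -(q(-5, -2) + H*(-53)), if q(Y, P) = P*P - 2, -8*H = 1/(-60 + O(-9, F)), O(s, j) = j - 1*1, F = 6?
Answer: -827/440 ≈ -1.8795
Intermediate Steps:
O(s, j) = -1 + j (O(s, j) = j - 1 = -1 + j)
H = 1/440 (H = -1/(8*(-60 + (-1 + 6))) = -1/(8*(-60 + 5)) = -1/8/(-55) = -1/8*(-1/55) = 1/440 ≈ 0.0022727)
q(Y, P) = -2 + P**2 (q(Y, P) = P**2 - 2 = -2 + P**2)
-(q(-5, -2) + H*(-53)) = -((-2 + (-2)**2) + (1/440)*(-53)) = -((-2 + 4) - 53/440) = -(2 - 53/440) = -1*827/440 = -827/440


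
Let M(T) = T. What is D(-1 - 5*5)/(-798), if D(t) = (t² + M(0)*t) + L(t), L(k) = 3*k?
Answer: -299/399 ≈ -0.74937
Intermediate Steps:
D(t) = t² + 3*t (D(t) = (t² + 0*t) + 3*t = (t² + 0) + 3*t = t² + 3*t)
D(-1 - 5*5)/(-798) = ((-1 - 5*5)*(3 + (-1 - 5*5)))/(-798) = ((-1 - 25)*(3 + (-1 - 25)))*(-1/798) = -26*(3 - 26)*(-1/798) = -26*(-23)*(-1/798) = 598*(-1/798) = -299/399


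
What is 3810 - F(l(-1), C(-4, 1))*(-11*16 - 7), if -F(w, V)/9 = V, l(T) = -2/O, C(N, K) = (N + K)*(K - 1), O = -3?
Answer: 3810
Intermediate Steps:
C(N, K) = (-1 + K)*(K + N) (C(N, K) = (K + N)*(-1 + K) = (-1 + K)*(K + N))
l(T) = ⅔ (l(T) = -2/(-3) = -2*(-⅓) = ⅔)
F(w, V) = -9*V
3810 - F(l(-1), C(-4, 1))*(-11*16 - 7) = 3810 - (-9*(1² - 1*1 - 1*(-4) + 1*(-4)))*(-11*16 - 7) = 3810 - (-9*(1 - 1 + 4 - 4))*(-176 - 7) = 3810 - (-9*0)*(-183) = 3810 - 0*(-183) = 3810 - 1*0 = 3810 + 0 = 3810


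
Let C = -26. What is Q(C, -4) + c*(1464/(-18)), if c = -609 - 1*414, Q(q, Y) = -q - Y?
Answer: 83234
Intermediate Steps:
Q(q, Y) = -Y - q
c = -1023 (c = -609 - 414 = -1023)
Q(C, -4) + c*(1464/(-18)) = (-1*(-4) - 1*(-26)) - 1497672/(-18) = (4 + 26) - 1497672*(-1)/18 = 30 - 1023*(-244/3) = 30 + 83204 = 83234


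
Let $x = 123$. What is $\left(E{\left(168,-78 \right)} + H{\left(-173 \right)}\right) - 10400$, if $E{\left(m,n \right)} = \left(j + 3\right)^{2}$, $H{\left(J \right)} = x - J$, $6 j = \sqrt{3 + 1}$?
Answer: $- \frac{90836}{9} \approx -10093.0$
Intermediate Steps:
$j = \frac{1}{3}$ ($j = \frac{\sqrt{3 + 1}}{6} = \frac{\sqrt{4}}{6} = \frac{1}{6} \cdot 2 = \frac{1}{3} \approx 0.33333$)
$H{\left(J \right)} = 123 - J$
$E{\left(m,n \right)} = \frac{100}{9}$ ($E{\left(m,n \right)} = \left(\frac{1}{3} + 3\right)^{2} = \left(\frac{10}{3}\right)^{2} = \frac{100}{9}$)
$\left(E{\left(168,-78 \right)} + H{\left(-173 \right)}\right) - 10400 = \left(\frac{100}{9} + \left(123 - -173\right)\right) - 10400 = \left(\frac{100}{9} + \left(123 + 173\right)\right) - 10400 = \left(\frac{100}{9} + 296\right) - 10400 = \frac{2764}{9} - 10400 = - \frac{90836}{9}$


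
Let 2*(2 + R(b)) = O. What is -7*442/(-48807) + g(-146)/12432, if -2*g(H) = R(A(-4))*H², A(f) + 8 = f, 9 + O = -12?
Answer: 128250533/11897424 ≈ 10.780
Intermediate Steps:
O = -21 (O = -9 - 12 = -21)
A(f) = -8 + f
R(b) = -25/2 (R(b) = -2 + (½)*(-21) = -2 - 21/2 = -25/2)
g(H) = 25*H²/4 (g(H) = -(-25)*H²/4 = 25*H²/4)
-7*442/(-48807) + g(-146)/12432 = -7*442/(-48807) + ((25/4)*(-146)²)/12432 = -3094*(-1/48807) + ((25/4)*21316)*(1/12432) = 182/2871 + 133225*(1/12432) = 182/2871 + 133225/12432 = 128250533/11897424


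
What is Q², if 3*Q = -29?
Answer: 841/9 ≈ 93.444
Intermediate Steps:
Q = -29/3 (Q = (⅓)*(-29) = -29/3 ≈ -9.6667)
Q² = (-29/3)² = 841/9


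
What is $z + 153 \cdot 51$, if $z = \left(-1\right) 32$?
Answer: $7771$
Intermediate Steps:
$z = -32$
$z + 153 \cdot 51 = -32 + 153 \cdot 51 = -32 + 7803 = 7771$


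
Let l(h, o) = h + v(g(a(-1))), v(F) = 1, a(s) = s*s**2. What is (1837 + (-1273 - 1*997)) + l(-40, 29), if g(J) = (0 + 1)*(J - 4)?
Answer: -472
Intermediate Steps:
a(s) = s**3
g(J) = -4 + J (g(J) = 1*(-4 + J) = -4 + J)
l(h, o) = 1 + h (l(h, o) = h + 1 = 1 + h)
(1837 + (-1273 - 1*997)) + l(-40, 29) = (1837 + (-1273 - 1*997)) + (1 - 40) = (1837 + (-1273 - 997)) - 39 = (1837 - 2270) - 39 = -433 - 39 = -472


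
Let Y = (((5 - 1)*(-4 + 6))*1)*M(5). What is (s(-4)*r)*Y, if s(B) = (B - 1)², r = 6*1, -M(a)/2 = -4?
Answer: 9600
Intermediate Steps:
M(a) = 8 (M(a) = -2*(-4) = 8)
r = 6
s(B) = (-1 + B)²
Y = 64 (Y = (((5 - 1)*(-4 + 6))*1)*8 = ((4*2)*1)*8 = (8*1)*8 = 8*8 = 64)
(s(-4)*r)*Y = ((-1 - 4)²*6)*64 = ((-5)²*6)*64 = (25*6)*64 = 150*64 = 9600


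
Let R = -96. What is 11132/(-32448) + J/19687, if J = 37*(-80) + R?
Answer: -79579193/159700944 ≈ -0.49830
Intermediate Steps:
J = -3056 (J = 37*(-80) - 96 = -2960 - 96 = -3056)
11132/(-32448) + J/19687 = 11132/(-32448) - 3056/19687 = 11132*(-1/32448) - 3056*1/19687 = -2783/8112 - 3056/19687 = -79579193/159700944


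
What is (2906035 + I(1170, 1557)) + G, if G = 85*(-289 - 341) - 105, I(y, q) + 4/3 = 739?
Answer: 8559353/3 ≈ 2.8531e+6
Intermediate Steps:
I(y, q) = 2213/3 (I(y, q) = -4/3 + 739 = 2213/3)
G = -53655 (G = 85*(-630) - 105 = -53550 - 105 = -53655)
(2906035 + I(1170, 1557)) + G = (2906035 + 2213/3) - 53655 = 8720318/3 - 53655 = 8559353/3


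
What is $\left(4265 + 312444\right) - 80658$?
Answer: $236051$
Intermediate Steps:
$\left(4265 + 312444\right) - 80658 = 316709 - 80658 = 236051$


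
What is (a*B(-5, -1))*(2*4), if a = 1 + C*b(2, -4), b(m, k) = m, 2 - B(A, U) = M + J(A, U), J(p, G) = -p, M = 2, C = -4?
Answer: 280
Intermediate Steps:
B(A, U) = A (B(A, U) = 2 - (2 - A) = 2 + (-2 + A) = A)
a = -7 (a = 1 - 4*2 = 1 - 8 = -7)
(a*B(-5, -1))*(2*4) = (-7*(-5))*(2*4) = 35*8 = 280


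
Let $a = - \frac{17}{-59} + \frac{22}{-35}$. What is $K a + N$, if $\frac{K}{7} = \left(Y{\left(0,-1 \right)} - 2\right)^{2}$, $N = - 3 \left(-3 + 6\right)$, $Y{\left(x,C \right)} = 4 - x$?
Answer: $- \frac{5467}{295} \approx -18.532$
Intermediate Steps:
$N = -9$ ($N = \left(-3\right) 3 = -9$)
$K = 28$ ($K = 7 \left(\left(4 - 0\right) - 2\right)^{2} = 7 \left(\left(4 + 0\right) - 2\right)^{2} = 7 \left(4 - 2\right)^{2} = 7 \cdot 2^{2} = 7 \cdot 4 = 28$)
$a = - \frac{703}{2065}$ ($a = \left(-17\right) \left(- \frac{1}{59}\right) + 22 \left(- \frac{1}{35}\right) = \frac{17}{59} - \frac{22}{35} = - \frac{703}{2065} \approx -0.34044$)
$K a + N = 28 \left(- \frac{703}{2065}\right) - 9 = - \frac{2812}{295} - 9 = - \frac{5467}{295}$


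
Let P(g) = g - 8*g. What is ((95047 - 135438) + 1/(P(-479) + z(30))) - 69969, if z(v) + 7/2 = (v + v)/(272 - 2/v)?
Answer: -3015810029402/27327021 ≈ -1.1036e+5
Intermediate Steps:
P(g) = -7*g
z(v) = -7/2 + 2*v/(272 - 2/v) (z(v) = -7/2 + (v + v)/(272 - 2/v) = -7/2 + (2*v)/(272 - 2/v) = -7/2 + 2*v/(272 - 2/v))
((95047 - 135438) + 1/(P(-479) + z(30))) - 69969 = ((95047 - 135438) + 1/(-7*(-479) + (7 - 952*30 + 2*30**2)/(2*(-1 + 136*30)))) - 69969 = (-40391 + 1/(3353 + (7 - 28560 + 2*900)/(2*(-1 + 4080)))) - 69969 = (-40391 + 1/(3353 + (1/2)*(7 - 28560 + 1800)/4079)) - 69969 = (-40391 + 1/(3353 + (1/2)*(1/4079)*(-26753))) - 69969 = (-40391 + 1/(3353 - 26753/8158)) - 69969 = (-40391 + 1/(27327021/8158)) - 69969 = (-40391 + 8158/27327021) - 69969 = -1103765697053/27327021 - 69969 = -3015810029402/27327021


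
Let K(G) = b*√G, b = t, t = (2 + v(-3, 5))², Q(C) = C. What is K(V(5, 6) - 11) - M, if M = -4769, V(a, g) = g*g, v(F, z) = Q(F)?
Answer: 4774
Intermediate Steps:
v(F, z) = F
V(a, g) = g²
t = 1 (t = (2 - 3)² = (-1)² = 1)
b = 1
K(G) = √G (K(G) = 1*√G = √G)
K(V(5, 6) - 11) - M = √(6² - 11) - 1*(-4769) = √(36 - 11) + 4769 = √25 + 4769 = 5 + 4769 = 4774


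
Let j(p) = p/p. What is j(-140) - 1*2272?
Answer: -2271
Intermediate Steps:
j(p) = 1
j(-140) - 1*2272 = 1 - 1*2272 = 1 - 2272 = -2271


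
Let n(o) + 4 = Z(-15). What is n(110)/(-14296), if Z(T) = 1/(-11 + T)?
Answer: 105/371696 ≈ 0.00028249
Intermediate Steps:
n(o) = -105/26 (n(o) = -4 + 1/(-11 - 15) = -4 + 1/(-26) = -4 - 1/26 = -105/26)
n(110)/(-14296) = -105/26/(-14296) = -105/26*(-1/14296) = 105/371696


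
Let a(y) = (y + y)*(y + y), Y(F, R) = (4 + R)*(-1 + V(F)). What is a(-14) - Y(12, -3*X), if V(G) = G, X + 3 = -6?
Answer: 443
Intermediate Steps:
X = -9 (X = -3 - 6 = -9)
Y(F, R) = (-1 + F)*(4 + R) (Y(F, R) = (4 + R)*(-1 + F) = (-1 + F)*(4 + R))
a(y) = 4*y**2 (a(y) = (2*y)*(2*y) = 4*y**2)
a(-14) - Y(12, -3*X) = 4*(-14)**2 - (-4 - (-3)*(-9) + 4*12 + 12*(-3*(-9))) = 4*196 - (-4 - 1*27 + 48 + 12*27) = 784 - (-4 - 27 + 48 + 324) = 784 - 1*341 = 784 - 341 = 443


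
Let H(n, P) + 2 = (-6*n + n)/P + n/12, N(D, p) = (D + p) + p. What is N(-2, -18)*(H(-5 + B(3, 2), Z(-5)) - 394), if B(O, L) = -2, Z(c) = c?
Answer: 92017/6 ≈ 15336.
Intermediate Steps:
N(D, p) = D + 2*p
H(n, P) = -2 + n/12 - 5*n/P (H(n, P) = -2 + ((-6*n + n)/P + n/12) = -2 + ((-5*n)/P + n*(1/12)) = -2 + (-5*n/P + n/12) = -2 + (n/12 - 5*n/P) = -2 + n/12 - 5*n/P)
N(-2, -18)*(H(-5 + B(3, 2), Z(-5)) - 394) = (-2 + 2*(-18))*((-2 + (-5 - 2)/12 - 5*(-5 - 2)/(-5)) - 394) = (-2 - 36)*((-2 + (1/12)*(-7) - 5*(-7)*(-⅕)) - 394) = -38*((-2 - 7/12 - 7) - 394) = -38*(-115/12 - 394) = -38*(-4843/12) = 92017/6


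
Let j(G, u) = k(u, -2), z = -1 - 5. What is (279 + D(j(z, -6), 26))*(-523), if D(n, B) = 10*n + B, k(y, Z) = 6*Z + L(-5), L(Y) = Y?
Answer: -70605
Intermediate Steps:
z = -6
k(y, Z) = -5 + 6*Z (k(y, Z) = 6*Z - 5 = -5 + 6*Z)
j(G, u) = -17 (j(G, u) = -5 + 6*(-2) = -5 - 12 = -17)
D(n, B) = B + 10*n
(279 + D(j(z, -6), 26))*(-523) = (279 + (26 + 10*(-17)))*(-523) = (279 + (26 - 170))*(-523) = (279 - 144)*(-523) = 135*(-523) = -70605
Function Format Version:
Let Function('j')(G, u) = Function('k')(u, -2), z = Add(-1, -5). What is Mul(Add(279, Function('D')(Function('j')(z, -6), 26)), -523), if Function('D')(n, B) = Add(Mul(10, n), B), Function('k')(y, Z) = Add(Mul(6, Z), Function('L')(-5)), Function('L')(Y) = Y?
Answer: -70605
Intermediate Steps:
z = -6
Function('k')(y, Z) = Add(-5, Mul(6, Z)) (Function('k')(y, Z) = Add(Mul(6, Z), -5) = Add(-5, Mul(6, Z)))
Function('j')(G, u) = -17 (Function('j')(G, u) = Add(-5, Mul(6, -2)) = Add(-5, -12) = -17)
Function('D')(n, B) = Add(B, Mul(10, n))
Mul(Add(279, Function('D')(Function('j')(z, -6), 26)), -523) = Mul(Add(279, Add(26, Mul(10, -17))), -523) = Mul(Add(279, Add(26, -170)), -523) = Mul(Add(279, -144), -523) = Mul(135, -523) = -70605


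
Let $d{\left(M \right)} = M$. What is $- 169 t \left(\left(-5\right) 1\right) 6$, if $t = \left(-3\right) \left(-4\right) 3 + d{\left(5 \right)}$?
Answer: $207870$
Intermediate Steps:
$t = 41$ ($t = \left(-3\right) \left(-4\right) 3 + 5 = 12 \cdot 3 + 5 = 36 + 5 = 41$)
$- 169 t \left(\left(-5\right) 1\right) 6 = - 169 \cdot 41 \left(\left(-5\right) 1\right) 6 = - 169 \cdot 41 \left(-5\right) 6 = - 169 \left(\left(-205\right) 6\right) = \left(-169\right) \left(-1230\right) = 207870$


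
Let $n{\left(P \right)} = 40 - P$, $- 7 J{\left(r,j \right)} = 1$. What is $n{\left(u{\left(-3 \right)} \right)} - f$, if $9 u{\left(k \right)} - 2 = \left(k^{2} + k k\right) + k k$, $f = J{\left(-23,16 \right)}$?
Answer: $\frac{2326}{63} \approx 36.921$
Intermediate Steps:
$J{\left(r,j \right)} = - \frac{1}{7}$ ($J{\left(r,j \right)} = \left(- \frac{1}{7}\right) 1 = - \frac{1}{7}$)
$f = - \frac{1}{7} \approx -0.14286$
$u{\left(k \right)} = \frac{2}{9} + \frac{k^{2}}{3}$ ($u{\left(k \right)} = \frac{2}{9} + \frac{\left(k^{2} + k k\right) + k k}{9} = \frac{2}{9} + \frac{\left(k^{2} + k^{2}\right) + k^{2}}{9} = \frac{2}{9} + \frac{2 k^{2} + k^{2}}{9} = \frac{2}{9} + \frac{3 k^{2}}{9} = \frac{2}{9} + \frac{k^{2}}{3}$)
$n{\left(u{\left(-3 \right)} \right)} - f = \left(40 - \left(\frac{2}{9} + \frac{\left(-3\right)^{2}}{3}\right)\right) - - \frac{1}{7} = \left(40 - \left(\frac{2}{9} + \frac{1}{3} \cdot 9\right)\right) + \frac{1}{7} = \left(40 - \left(\frac{2}{9} + 3\right)\right) + \frac{1}{7} = \left(40 - \frac{29}{9}\right) + \frac{1}{7} = \frac{331}{9} + \frac{1}{7} = \frac{2326}{63}$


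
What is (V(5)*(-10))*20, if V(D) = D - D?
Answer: 0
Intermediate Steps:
V(D) = 0
(V(5)*(-10))*20 = (0*(-10))*20 = 0*20 = 0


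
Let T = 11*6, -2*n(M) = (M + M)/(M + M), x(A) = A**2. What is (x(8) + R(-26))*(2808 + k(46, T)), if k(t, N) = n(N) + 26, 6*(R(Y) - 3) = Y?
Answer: 177566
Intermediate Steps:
R(Y) = 3 + Y/6
n(M) = -1/2 (n(M) = -(M + M)/(2*(M + M)) = -2*M/(2*(2*M)) = -2*M*1/(2*M)/2 = -1/2*1 = -1/2)
T = 66
k(t, N) = 51/2 (k(t, N) = -1/2 + 26 = 51/2)
(x(8) + R(-26))*(2808 + k(46, T)) = (8**2 + (3 + (1/6)*(-26)))*(2808 + 51/2) = (64 + (3 - 13/3))*(5667/2) = (64 - 4/3)*(5667/2) = (188/3)*(5667/2) = 177566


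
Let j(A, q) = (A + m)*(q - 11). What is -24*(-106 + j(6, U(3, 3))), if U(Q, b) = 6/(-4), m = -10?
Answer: 1344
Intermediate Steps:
U(Q, b) = -3/2 (U(Q, b) = 6*(-1/4) = -3/2)
j(A, q) = (-11 + q)*(-10 + A) (j(A, q) = (A - 10)*(q - 11) = (-10 + A)*(-11 + q) = (-11 + q)*(-10 + A))
-24*(-106 + j(6, U(3, 3))) = -24*(-106 + (110 - 11*6 - 10*(-3/2) + 6*(-3/2))) = -24*(-106 + (110 - 66 + 15 - 9)) = -24*(-106 + 50) = -24*(-56) = 1344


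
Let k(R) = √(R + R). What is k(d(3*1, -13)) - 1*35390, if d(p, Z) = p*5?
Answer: -35390 + √30 ≈ -35385.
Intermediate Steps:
d(p, Z) = 5*p
k(R) = √2*√R (k(R) = √(2*R) = √2*√R)
k(d(3*1, -13)) - 1*35390 = √2*√(5*(3*1)) - 1*35390 = √2*√(5*3) - 35390 = √2*√15 - 35390 = √30 - 35390 = -35390 + √30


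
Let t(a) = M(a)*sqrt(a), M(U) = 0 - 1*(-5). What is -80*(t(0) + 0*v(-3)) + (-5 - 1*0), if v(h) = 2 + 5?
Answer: -5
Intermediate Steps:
v(h) = 7
M(U) = 5 (M(U) = 0 + 5 = 5)
t(a) = 5*sqrt(a)
-80*(t(0) + 0*v(-3)) + (-5 - 1*0) = -80*(5*sqrt(0) + 0*7) + (-5 - 1*0) = -80*(5*0 + 0) + (-5 + 0) = -80*(0 + 0) - 5 = -80*0 - 5 = 0 - 5 = -5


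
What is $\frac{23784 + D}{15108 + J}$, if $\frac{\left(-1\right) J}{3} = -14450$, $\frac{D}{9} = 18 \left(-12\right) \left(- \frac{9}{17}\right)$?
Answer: $\frac{70304}{165631} \approx 0.42446$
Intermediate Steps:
$D = \frac{17496}{17}$ ($D = 9 \cdot 18 \left(-12\right) \left(- \frac{9}{17}\right) = 9 \left(- 216 \left(\left(-9\right) \frac{1}{17}\right)\right) = 9 \left(\left(-216\right) \left(- \frac{9}{17}\right)\right) = 9 \cdot \frac{1944}{17} = \frac{17496}{17} \approx 1029.2$)
$J = 43350$ ($J = \left(-3\right) \left(-14450\right) = 43350$)
$\frac{23784 + D}{15108 + J} = \frac{23784 + \frac{17496}{17}}{15108 + 43350} = \frac{421824}{17 \cdot 58458} = \frac{421824}{17} \cdot \frac{1}{58458} = \frac{70304}{165631}$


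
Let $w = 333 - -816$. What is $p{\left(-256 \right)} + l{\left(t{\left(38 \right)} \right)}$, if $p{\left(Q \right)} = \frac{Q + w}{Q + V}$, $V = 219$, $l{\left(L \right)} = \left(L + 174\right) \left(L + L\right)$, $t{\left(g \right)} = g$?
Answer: $\frac{595251}{37} \approx 16088.0$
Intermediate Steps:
$l{\left(L \right)} = 2 L \left(174 + L\right)$ ($l{\left(L \right)} = \left(174 + L\right) 2 L = 2 L \left(174 + L\right)$)
$w = 1149$ ($w = 333 + 816 = 1149$)
$p{\left(Q \right)} = \frac{1149 + Q}{219 + Q}$ ($p{\left(Q \right)} = \frac{Q + 1149}{Q + 219} = \frac{1149 + Q}{219 + Q}$)
$p{\left(-256 \right)} + l{\left(t{\left(38 \right)} \right)} = \frac{1149 - 256}{219 - 256} + 2 \cdot 38 \left(174 + 38\right) = \frac{1}{-37} \cdot 893 + 2 \cdot 38 \cdot 212 = \left(- \frac{1}{37}\right) 893 + 16112 = - \frac{893}{37} + 16112 = \frac{595251}{37}$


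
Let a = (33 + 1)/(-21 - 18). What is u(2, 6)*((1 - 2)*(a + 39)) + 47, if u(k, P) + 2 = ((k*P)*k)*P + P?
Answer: -218243/39 ≈ -5596.0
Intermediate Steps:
u(k, P) = -2 + P + P²*k² (u(k, P) = -2 + (((k*P)*k)*P + P) = -2 + (((P*k)*k)*P + P) = -2 + ((P*k²)*P + P) = -2 + (P²*k² + P) = -2 + (P + P²*k²) = -2 + P + P²*k²)
a = -34/39 (a = 34/(-39) = 34*(-1/39) = -34/39 ≈ -0.87179)
u(2, 6)*((1 - 2)*(a + 39)) + 47 = (-2 + 6 + 6²*2²)*((1 - 2)*(-34/39 + 39)) + 47 = (-2 + 6 + 36*4)*(-1*1487/39) + 47 = (-2 + 6 + 144)*(-1487/39) + 47 = 148*(-1487/39) + 47 = -220076/39 + 47 = -218243/39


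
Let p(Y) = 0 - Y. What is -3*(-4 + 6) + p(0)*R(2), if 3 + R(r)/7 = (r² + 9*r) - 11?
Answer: -6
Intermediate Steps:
p(Y) = -Y
R(r) = -98 + 7*r² + 63*r (R(r) = -21 + 7*((r² + 9*r) - 11) = -21 + 7*(-11 + r² + 9*r) = -21 + (-77 + 7*r² + 63*r) = -98 + 7*r² + 63*r)
-3*(-4 + 6) + p(0)*R(2) = -3*(-4 + 6) + (-1*0)*(-98 + 7*2² + 63*2) = -3*2 + 0*(-98 + 7*4 + 126) = -6 + 0*(-98 + 28 + 126) = -6 + 0*56 = -6 + 0 = -6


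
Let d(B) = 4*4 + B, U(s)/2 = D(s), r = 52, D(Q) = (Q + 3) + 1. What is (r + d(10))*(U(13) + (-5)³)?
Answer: -7098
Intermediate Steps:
D(Q) = 4 + Q (D(Q) = (3 + Q) + 1 = 4 + Q)
U(s) = 8 + 2*s (U(s) = 2*(4 + s) = 8 + 2*s)
d(B) = 16 + B
(r + d(10))*(U(13) + (-5)³) = (52 + (16 + 10))*((8 + 2*13) + (-5)³) = (52 + 26)*((8 + 26) - 125) = 78*(34 - 125) = 78*(-91) = -7098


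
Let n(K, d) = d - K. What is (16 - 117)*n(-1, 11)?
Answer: -1212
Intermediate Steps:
(16 - 117)*n(-1, 11) = (16 - 117)*(11 - 1*(-1)) = -101*(11 + 1) = -101*12 = -1212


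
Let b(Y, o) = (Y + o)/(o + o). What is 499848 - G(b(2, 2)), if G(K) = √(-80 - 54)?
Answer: 499848 - I*√134 ≈ 4.9985e+5 - 11.576*I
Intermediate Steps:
b(Y, o) = (Y + o)/(2*o) (b(Y, o) = (Y + o)/((2*o)) = (Y + o)*(1/(2*o)) = (Y + o)/(2*o))
G(K) = I*√134 (G(K) = √(-134) = I*√134)
499848 - G(b(2, 2)) = 499848 - I*√134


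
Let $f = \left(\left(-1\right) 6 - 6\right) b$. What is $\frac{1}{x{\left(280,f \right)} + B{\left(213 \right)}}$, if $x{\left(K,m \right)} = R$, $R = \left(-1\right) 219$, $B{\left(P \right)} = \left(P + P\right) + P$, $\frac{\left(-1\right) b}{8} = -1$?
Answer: $\frac{1}{420} \approx 0.002381$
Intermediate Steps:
$b = 8$ ($b = \left(-8\right) \left(-1\right) = 8$)
$f = -96$ ($f = \left(\left(-1\right) 6 - 6\right) 8 = \left(-6 - 6\right) 8 = \left(-12\right) 8 = -96$)
$B{\left(P \right)} = 3 P$ ($B{\left(P \right)} = 2 P + P = 3 P$)
$R = -219$
$x{\left(K,m \right)} = -219$
$\frac{1}{x{\left(280,f \right)} + B{\left(213 \right)}} = \frac{1}{-219 + 3 \cdot 213} = \frac{1}{-219 + 639} = \frac{1}{420}$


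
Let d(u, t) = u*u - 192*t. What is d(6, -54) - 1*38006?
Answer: -27602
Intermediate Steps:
d(u, t) = u² - 192*t
d(6, -54) - 1*38006 = (6² - 192*(-54)) - 1*38006 = (36 + 10368) - 38006 = 10404 - 38006 = -27602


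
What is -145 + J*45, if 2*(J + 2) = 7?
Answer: -155/2 ≈ -77.500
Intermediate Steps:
J = 3/2 (J = -2 + (½)*7 = -2 + 7/2 = 3/2 ≈ 1.5000)
-145 + J*45 = -145 + (3/2)*45 = -145 + 135/2 = -155/2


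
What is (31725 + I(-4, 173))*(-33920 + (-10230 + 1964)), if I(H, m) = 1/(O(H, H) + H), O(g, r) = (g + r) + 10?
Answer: -1338329757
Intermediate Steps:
O(g, r) = 10 + g + r
I(H, m) = 1/(10 + 3*H) (I(H, m) = 1/((10 + H + H) + H) = 1/((10 + 2*H) + H) = 1/(10 + 3*H))
(31725 + I(-4, 173))*(-33920 + (-10230 + 1964)) = (31725 + 1/(10 + 3*(-4)))*(-33920 + (-10230 + 1964)) = (31725 + 1/(10 - 12))*(-33920 - 8266) = (31725 + 1/(-2))*(-42186) = (31725 - ½)*(-42186) = (63449/2)*(-42186) = -1338329757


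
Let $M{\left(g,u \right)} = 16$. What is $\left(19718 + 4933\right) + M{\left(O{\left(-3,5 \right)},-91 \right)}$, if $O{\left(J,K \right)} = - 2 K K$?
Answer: $24667$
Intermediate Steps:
$O{\left(J,K \right)} = - 2 K^{2}$
$\left(19718 + 4933\right) + M{\left(O{\left(-3,5 \right)},-91 \right)} = \left(19718 + 4933\right) + 16 = 24651 + 16 = 24667$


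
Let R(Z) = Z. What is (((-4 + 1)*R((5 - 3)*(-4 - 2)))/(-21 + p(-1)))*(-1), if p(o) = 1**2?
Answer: 9/5 ≈ 1.8000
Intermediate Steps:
p(o) = 1
(((-4 + 1)*R((5 - 3)*(-4 - 2)))/(-21 + p(-1)))*(-1) = (((-4 + 1)*((5 - 3)*(-4 - 2)))/(-21 + 1))*(-1) = (-6*(-6)/(-20))*(-1) = (-3*(-12)*(-1/20))*(-1) = (36*(-1/20))*(-1) = -9/5*(-1) = 9/5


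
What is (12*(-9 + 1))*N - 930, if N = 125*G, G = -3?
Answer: 35070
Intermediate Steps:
N = -375 (N = 125*(-3) = -375)
(12*(-9 + 1))*N - 930 = (12*(-9 + 1))*(-375) - 930 = (12*(-8))*(-375) - 930 = -96*(-375) - 930 = 36000 - 930 = 35070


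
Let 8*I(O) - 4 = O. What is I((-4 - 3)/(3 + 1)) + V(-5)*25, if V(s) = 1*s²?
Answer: 20009/32 ≈ 625.28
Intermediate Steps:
V(s) = s²
I(O) = ½ + O/8
I((-4 - 3)/(3 + 1)) + V(-5)*25 = (½ + ((-4 - 3)/(3 + 1))/8) + (-5)²*25 = (½ + (-7/4)/8) + 25*25 = (½ + (-7*¼)/8) + 625 = (½ + (⅛)*(-7/4)) + 625 = (½ - 7/32) + 625 = 9/32 + 625 = 20009/32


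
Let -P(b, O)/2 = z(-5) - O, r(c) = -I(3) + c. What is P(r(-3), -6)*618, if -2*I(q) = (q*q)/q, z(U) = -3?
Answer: -3708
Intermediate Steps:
I(q) = -q/2 (I(q) = -q*q/(2*q) = -q**2/(2*q) = -q/2)
r(c) = 3/2 + c (r(c) = -(-1)*3/2 + c = -1*(-3/2) + c = 3/2 + c)
P(b, O) = 6 + 2*O (P(b, O) = -2*(-3 - O) = 6 + 2*O)
P(r(-3), -6)*618 = (6 + 2*(-6))*618 = (6 - 12)*618 = -6*618 = -3708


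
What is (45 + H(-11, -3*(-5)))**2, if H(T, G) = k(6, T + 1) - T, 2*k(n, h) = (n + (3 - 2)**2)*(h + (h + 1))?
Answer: 441/4 ≈ 110.25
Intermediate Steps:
k(n, h) = (1 + n)*(1 + 2*h)/2 (k(n, h) = ((n + (3 - 2)**2)*(h + (h + 1)))/2 = ((n + 1**2)*(h + (1 + h)))/2 = ((n + 1)*(1 + 2*h))/2 = ((1 + n)*(1 + 2*h))/2 = (1 + n)*(1 + 2*h)/2)
H(T, G) = 21/2 + 6*T (H(T, G) = (1/2 + (T + 1) + (1/2)*6 + (T + 1)*6) - T = (1/2 + (1 + T) + 3 + (1 + T)*6) - T = (1/2 + (1 + T) + 3 + (6 + 6*T)) - T = (21/2 + 7*T) - T = 21/2 + 6*T)
(45 + H(-11, -3*(-5)))**2 = (45 + (21/2 + 6*(-11)))**2 = (45 + (21/2 - 66))**2 = (45 - 111/2)**2 = (-21/2)**2 = 441/4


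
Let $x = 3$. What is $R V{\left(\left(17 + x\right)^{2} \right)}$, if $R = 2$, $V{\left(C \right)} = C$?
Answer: $800$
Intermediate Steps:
$R V{\left(\left(17 + x\right)^{2} \right)} = 2 \left(17 + 3\right)^{2} = 2 \cdot 20^{2} = 2 \cdot 400 = 800$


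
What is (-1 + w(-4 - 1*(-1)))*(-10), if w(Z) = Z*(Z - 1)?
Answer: -110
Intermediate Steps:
w(Z) = Z*(-1 + Z)
(-1 + w(-4 - 1*(-1)))*(-10) = (-1 + (-4 - 1*(-1))*(-1 + (-4 - 1*(-1))))*(-10) = (-1 + (-4 + 1)*(-1 + (-4 + 1)))*(-10) = (-1 - 3*(-1 - 3))*(-10) = (-1 - 3*(-4))*(-10) = (-1 + 12)*(-10) = 11*(-10) = -110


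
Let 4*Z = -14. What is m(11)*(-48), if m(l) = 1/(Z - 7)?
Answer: 32/7 ≈ 4.5714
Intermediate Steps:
Z = -7/2 (Z = (¼)*(-14) = -7/2 ≈ -3.5000)
m(l) = -2/21 (m(l) = 1/(-7/2 - 7) = 1/(-21/2) = -2/21)
m(11)*(-48) = -2/21*(-48) = 32/7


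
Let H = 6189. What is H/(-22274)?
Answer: -6189/22274 ≈ -0.27786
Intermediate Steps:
H/(-22274) = 6189/(-22274) = 6189*(-1/22274) = -6189/22274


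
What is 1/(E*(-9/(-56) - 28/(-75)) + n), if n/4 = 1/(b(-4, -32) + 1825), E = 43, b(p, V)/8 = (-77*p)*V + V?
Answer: 324571800/7453465471 ≈ 0.043546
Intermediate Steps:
b(p, V) = 8*V - 616*V*p (b(p, V) = 8*((-77*p)*V + V) = 8*(-77*V*p + V) = 8*(V - 77*V*p) = 8*V - 616*V*p)
n = -4/77279 (n = 4/(8*(-32)*(1 - 77*(-4)) + 1825) = 4/(8*(-32)*(1 + 308) + 1825) = 4/(8*(-32)*309 + 1825) = 4/(-79104 + 1825) = 4/(-77279) = 4*(-1/77279) = -4/77279 ≈ -5.1761e-5)
1/(E*(-9/(-56) - 28/(-75)) + n) = 1/(43*(-9/(-56) - 28/(-75)) - 4/77279) = 1/(43*(-9*(-1/56) - 28*(-1/75)) - 4/77279) = 1/(43*(9/56 + 28/75) - 4/77279) = 1/(43*(2243/4200) - 4/77279) = 1/(96449/4200 - 4/77279) = 1/(7453465471/324571800) = 324571800/7453465471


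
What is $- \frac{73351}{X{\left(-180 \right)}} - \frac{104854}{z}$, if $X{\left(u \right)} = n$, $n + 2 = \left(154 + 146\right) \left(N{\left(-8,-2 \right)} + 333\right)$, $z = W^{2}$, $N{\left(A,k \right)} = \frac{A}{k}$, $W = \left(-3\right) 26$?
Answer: $- \frac{1380849647}{76885029} \approx -17.96$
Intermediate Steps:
$W = -78$
$z = 6084$ ($z = \left(-78\right)^{2} = 6084$)
$n = 101098$ ($n = -2 + \left(154 + 146\right) \left(- \frac{8}{-2} + 333\right) = -2 + 300 \left(\left(-8\right) \left(- \frac{1}{2}\right) + 333\right) = -2 + 300 \left(4 + 333\right) = -2 + 300 \cdot 337 = -2 + 101100 = 101098$)
$X{\left(u \right)} = 101098$
$- \frac{73351}{X{\left(-180 \right)}} - \frac{104854}{z} = - \frac{73351}{101098} - \frac{104854}{6084} = \left(-73351\right) \frac{1}{101098} - \frac{52427}{3042} = - \frac{73351}{101098} - \frac{52427}{3042} = - \frac{1380849647}{76885029}$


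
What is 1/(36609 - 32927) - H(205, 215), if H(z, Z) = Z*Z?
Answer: -170200449/3682 ≈ -46225.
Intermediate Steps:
H(z, Z) = Z**2
1/(36609 - 32927) - H(205, 215) = 1/(36609 - 32927) - 1*215**2 = 1/3682 - 1*46225 = 1/3682 - 46225 = -170200449/3682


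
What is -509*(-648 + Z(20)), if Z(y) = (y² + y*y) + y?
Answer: -87548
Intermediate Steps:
Z(y) = y + 2*y² (Z(y) = (y² + y²) + y = 2*y² + y = y + 2*y²)
-509*(-648 + Z(20)) = -509*(-648 + 20*(1 + 2*20)) = -509*(-648 + 20*(1 + 40)) = -509*(-648 + 20*41) = -509*(-648 + 820) = -509*172 = -87548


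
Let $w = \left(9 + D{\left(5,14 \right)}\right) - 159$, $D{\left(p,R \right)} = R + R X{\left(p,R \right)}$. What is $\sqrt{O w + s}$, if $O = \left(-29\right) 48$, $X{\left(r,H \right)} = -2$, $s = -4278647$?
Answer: $i \sqrt{4050359} \approx 2012.6 i$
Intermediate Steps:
$O = -1392$
$D{\left(p,R \right)} = - R$ ($D{\left(p,R \right)} = R + R \left(-2\right) = R - 2 R = - R$)
$w = -164$ ($w = \left(9 - 14\right) - 159 = -5 - 159 = -164$)
$\sqrt{O w + s} = \sqrt{\left(-1392\right) \left(-164\right) - 4278647} = \sqrt{228288 - 4278647} = \sqrt{-4050359} = i \sqrt{4050359}$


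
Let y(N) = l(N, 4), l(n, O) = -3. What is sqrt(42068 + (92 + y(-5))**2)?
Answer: sqrt(49989) ≈ 223.58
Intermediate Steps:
y(N) = -3
sqrt(42068 + (92 + y(-5))**2) = sqrt(42068 + (92 - 3)**2) = sqrt(42068 + 89**2) = sqrt(42068 + 7921) = sqrt(49989)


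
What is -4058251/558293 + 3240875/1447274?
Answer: -4064043331399/808002943282 ≈ -5.0297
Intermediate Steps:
-4058251/558293 + 3240875/1447274 = -4064043331399/808002943282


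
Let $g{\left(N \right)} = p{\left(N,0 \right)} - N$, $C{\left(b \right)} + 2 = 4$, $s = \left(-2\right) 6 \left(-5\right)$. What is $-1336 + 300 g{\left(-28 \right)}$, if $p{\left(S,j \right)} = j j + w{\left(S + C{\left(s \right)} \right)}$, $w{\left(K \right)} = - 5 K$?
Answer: $46064$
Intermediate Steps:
$s = 60$ ($s = \left(-12\right) \left(-5\right) = 60$)
$C{\left(b \right)} = 2$ ($C{\left(b \right)} = -2 + 4 = 2$)
$p{\left(S,j \right)} = -10 + j^{2} - 5 S$ ($p{\left(S,j \right)} = j j - 5 \left(S + 2\right) = j^{2} - 5 \left(2 + S\right) = j^{2} - \left(10 + 5 S\right) = -10 + j^{2} - 5 S$)
$g{\left(N \right)} = -10 - 6 N$ ($g{\left(N \right)} = \left(-10 + 0^{2} - 5 N\right) - N = \left(-10 + 0 - 5 N\right) - N = \left(-10 - 5 N\right) - N = -10 - 6 N$)
$-1336 + 300 g{\left(-28 \right)} = -1336 + 300 \left(-10 - -168\right) = -1336 + 300 \left(-10 + 168\right) = -1336 + 300 \cdot 158 = -1336 + 47400 = 46064$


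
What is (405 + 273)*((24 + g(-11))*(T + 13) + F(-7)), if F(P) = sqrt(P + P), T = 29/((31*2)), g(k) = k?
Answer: 3679845/31 + 678*I*sqrt(14) ≈ 1.187e+5 + 2536.8*I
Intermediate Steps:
T = 29/62 ≈ 0.46774
F(P) = sqrt(2)*sqrt(P) (F(P) = sqrt(2*P) = sqrt(2)*sqrt(P))
(405 + 273)*((24 + g(-11))*(T + 13) + F(-7)) = (405 + 273)*((24 - 11)*(29/62 + 13) + sqrt(2)*sqrt(-7)) = 678*(13*(835/62) + sqrt(2)*(I*sqrt(7))) = 678*(10855/62 + I*sqrt(14)) = 3679845/31 + 678*I*sqrt(14)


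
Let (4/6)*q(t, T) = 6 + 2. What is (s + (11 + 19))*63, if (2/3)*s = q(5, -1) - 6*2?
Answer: 1890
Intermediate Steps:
q(t, T) = 12 (q(t, T) = 3*(6 + 2)/2 = (3/2)*8 = 12)
s = 0 (s = 3*(12 - 6*2)/2 = 3*(12 - 12)/2 = (3/2)*0 = 0)
(s + (11 + 19))*63 = (0 + (11 + 19))*63 = (0 + 30)*63 = 30*63 = 1890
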